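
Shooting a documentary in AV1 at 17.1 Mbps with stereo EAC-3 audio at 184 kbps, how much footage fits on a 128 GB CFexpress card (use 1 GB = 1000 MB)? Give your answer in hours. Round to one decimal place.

Audio: 184 kbps = 0.184 Mbps.
Total bitrate: 17.1 + 0.184 = 17.284 Mbps.
Capacity: 128 GB = 1,024,000 Mb.
Recording time: 1,024,000 / 17.284 = 59,246 s ≈ 16.5 hours.

16.5 hours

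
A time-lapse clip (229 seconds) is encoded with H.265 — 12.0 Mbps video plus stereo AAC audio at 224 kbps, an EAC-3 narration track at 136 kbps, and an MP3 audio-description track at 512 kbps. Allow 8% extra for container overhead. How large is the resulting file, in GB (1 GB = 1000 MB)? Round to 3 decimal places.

0.398 GB

Audio total: 224 + 136 + 512 = 872 kbps = 0.872 Mbps.
Total bitrate: 12.0 + 0.872 = 12.872 Mbps.
Stream data: 12.872 Mbps × 229 s = 2947.7 Mb.
With 8% container overhead: ×1.08.
3,184 Mb ÷ 8 = 397.9 MB → 0.3979 GB.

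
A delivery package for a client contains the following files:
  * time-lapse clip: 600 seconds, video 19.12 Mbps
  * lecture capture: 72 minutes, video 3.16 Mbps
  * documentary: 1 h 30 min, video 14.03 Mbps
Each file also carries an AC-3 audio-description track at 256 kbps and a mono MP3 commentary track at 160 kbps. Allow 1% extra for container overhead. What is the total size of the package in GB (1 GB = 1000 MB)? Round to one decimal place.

Audio total: 256 + 160 = 416 kbps = 0.416 Mbps.
time-lapse clip: 19.536 Mbps × 600 s × 1.01 = 11838.8 Mb
lecture capture: 3.576 Mbps × 4320 s × 1.01 = 15602.8 Mb
documentary: 14.446 Mbps × 5400 s × 1.01 = 78788.5 Mb
Total: 106230.1 Mb = 13278.8 MB.
= 13.28 GB.

13.3 GB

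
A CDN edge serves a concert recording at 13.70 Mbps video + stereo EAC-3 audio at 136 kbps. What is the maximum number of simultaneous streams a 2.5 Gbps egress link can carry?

180

Audio: 136 kbps = 0.136 Mbps.
Per-viewer media rate: 13.836 Mbps.
2.5 Gbps = 2,500 Mbps; 2,500 / 13.836 = 180.69 → 180 viewers.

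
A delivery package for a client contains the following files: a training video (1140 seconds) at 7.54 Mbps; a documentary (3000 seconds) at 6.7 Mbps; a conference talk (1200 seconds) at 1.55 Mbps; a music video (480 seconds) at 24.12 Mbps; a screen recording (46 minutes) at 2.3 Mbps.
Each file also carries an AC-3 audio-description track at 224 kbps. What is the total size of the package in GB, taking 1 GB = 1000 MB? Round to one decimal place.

6.3 GB

Audio: 224 kbps = 0.224 Mbps.
training video: 7.764 Mbps × 1140 s = 8851.0 Mb
documentary: 6.924 Mbps × 3000 s = 20772.0 Mb
conference talk: 1.774 Mbps × 1200 s = 2128.8 Mb
music video: 24.344 Mbps × 480 s = 11685.1 Mb
screen recording: 2.524 Mbps × 2760 s = 6966.2 Mb
Total: 50403.1 Mb = 6300.4 MB.
= 6.300 GB.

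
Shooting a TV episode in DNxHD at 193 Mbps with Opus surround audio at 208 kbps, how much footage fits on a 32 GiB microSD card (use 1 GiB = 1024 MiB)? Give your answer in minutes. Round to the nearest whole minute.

24 minutes

Audio: 208 kbps = 0.208 Mbps.
Total bitrate: 193 + 0.208 = 193.208 Mbps.
Capacity: 32 GiB = 274,878 Mb.
Recording time: 274,878 / 193.208 = 1,423 s ≈ 23.7 minutes.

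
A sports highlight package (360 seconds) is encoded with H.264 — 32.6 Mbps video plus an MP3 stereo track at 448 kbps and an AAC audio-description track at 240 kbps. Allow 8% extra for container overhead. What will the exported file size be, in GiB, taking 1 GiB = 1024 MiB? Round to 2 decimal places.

1.51 GiB

Audio total: 448 + 240 = 688 kbps = 0.688 Mbps.
Total bitrate: 32.6 + 0.688 = 33.288 Mbps.
Stream data: 33.288 Mbps × 360 s = 11983.7 Mb.
With 8% container overhead: ×1.08.
12,942 Mb = 1,617,796,800 bytes ÷ 1,073,741,824 = 1.507 GiB.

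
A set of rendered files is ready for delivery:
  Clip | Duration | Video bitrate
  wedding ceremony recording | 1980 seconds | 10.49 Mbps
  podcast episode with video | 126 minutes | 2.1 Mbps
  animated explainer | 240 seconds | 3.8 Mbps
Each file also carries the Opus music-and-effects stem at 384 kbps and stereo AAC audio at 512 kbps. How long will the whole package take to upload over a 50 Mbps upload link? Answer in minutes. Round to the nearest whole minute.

Audio total: 384 + 512 = 896 kbps = 0.896 Mbps.
wedding ceremony recording: 11.386 Mbps × 1980 s = 22544.3 Mb
podcast episode with video: 2.996 Mbps × 7560 s = 22649.8 Mb
animated explainer: 4.696 Mbps × 240 s = 1127.0 Mb
Total: 46321.1 Mb = 5790.1 MB.
At 50 Mbps: 46321.1 / 50 = 926 s ≈ 15.4 minutes.

15 minutes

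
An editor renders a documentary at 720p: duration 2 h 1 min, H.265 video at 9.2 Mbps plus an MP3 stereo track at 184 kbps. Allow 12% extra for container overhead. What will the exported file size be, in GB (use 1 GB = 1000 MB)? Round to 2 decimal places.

2 h 1 min = 121 min = 7260 s
Audio: 184 kbps = 0.184 Mbps.
Total bitrate: 9.2 + 0.184 = 9.384 Mbps.
Stream data: 9.384 Mbps × 7260 s = 68127.8 Mb.
With 12% container overhead: ×1.12.
76,303 Mb ÷ 8 = 9,538 MB → 9.538 GB.

9.54 GB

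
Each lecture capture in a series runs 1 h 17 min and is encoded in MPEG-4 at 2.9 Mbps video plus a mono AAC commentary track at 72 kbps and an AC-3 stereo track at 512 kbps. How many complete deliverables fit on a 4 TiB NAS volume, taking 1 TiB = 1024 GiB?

2185

1 h 17 min = 77 min = 4620 s
Audio total: 72 + 512 = 584 kbps = 0.584 Mbps.
Total bitrate: 3.484 Mbps.
Per item: 3.484 Mbps × 4620 s = 16,096 Mb = 2,012 MB.
Capacity: 4 TiB = 35,184,372 Mb; 2185.90 items → 2185 complete.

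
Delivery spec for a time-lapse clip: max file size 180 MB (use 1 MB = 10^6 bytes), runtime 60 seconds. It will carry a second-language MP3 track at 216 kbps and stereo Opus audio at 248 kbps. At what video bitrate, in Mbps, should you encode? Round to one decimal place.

Budget: 180 MB = 1440.0 Mb.
Total bitrate budget: 1440.0 Mb / 60 s = 24.000 Mbps.
Audio total: 216 + 248 = 464 kbps = 0.464 Mbps.
Video: 24.000 − 0.464 = 23.536 Mbps.

23.5 Mbps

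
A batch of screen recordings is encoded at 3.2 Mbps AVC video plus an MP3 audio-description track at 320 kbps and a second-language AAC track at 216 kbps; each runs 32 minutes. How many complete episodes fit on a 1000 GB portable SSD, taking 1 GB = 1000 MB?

1115

32 min = 1920 s
Audio total: 320 + 216 = 536 kbps = 0.536 Mbps.
Total bitrate: 3.736 Mbps.
Per item: 3.736 Mbps × 1920 s = 7,173 Mb = 896.6 MB.
Capacity: 1000 GB = 8,000,000 Mb; 1115.27 items → 1115 complete.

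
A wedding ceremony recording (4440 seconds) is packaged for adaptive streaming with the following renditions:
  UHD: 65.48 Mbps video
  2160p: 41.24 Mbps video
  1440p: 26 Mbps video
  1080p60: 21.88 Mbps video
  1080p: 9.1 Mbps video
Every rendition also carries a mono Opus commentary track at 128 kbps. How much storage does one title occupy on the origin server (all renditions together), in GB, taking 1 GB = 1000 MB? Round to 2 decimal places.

Audio: 128 kbps = 0.128 Mbps.
Sum of rendition bitrates: (65.48+0.128) + (41.24+0.128) + (26+0.128) + (21.88+0.128) + (9.1+0.128) = 164.340 Mbps.
× 4440 s = 729,670 Mb = 91,209 MB = 91.21 GB.

91.21 GB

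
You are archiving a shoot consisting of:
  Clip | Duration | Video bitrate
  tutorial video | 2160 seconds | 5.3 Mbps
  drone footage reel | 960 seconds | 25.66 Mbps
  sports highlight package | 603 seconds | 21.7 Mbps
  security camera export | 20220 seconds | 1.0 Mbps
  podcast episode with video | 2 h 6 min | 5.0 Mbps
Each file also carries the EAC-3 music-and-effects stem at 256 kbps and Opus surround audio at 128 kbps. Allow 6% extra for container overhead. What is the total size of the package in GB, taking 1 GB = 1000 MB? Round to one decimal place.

15.8 GB

Audio total: 256 + 128 = 384 kbps = 0.384 Mbps.
tutorial video: 5.684 Mbps × 2160 s × 1.06 = 13014.1 Mb
drone footage reel: 26.044 Mbps × 960 s × 1.06 = 26502.4 Mb
sports highlight package: 22.084 Mbps × 603 s × 1.06 = 14115.7 Mb
security camera export: 1.384 Mbps × 20220 s × 1.06 = 29663.5 Mb
podcast episode with video: 5.384 Mbps × 7560 s × 1.06 = 43145.2 Mb
Total: 126440.9 Mb = 15805.1 MB.
= 15.81 GB.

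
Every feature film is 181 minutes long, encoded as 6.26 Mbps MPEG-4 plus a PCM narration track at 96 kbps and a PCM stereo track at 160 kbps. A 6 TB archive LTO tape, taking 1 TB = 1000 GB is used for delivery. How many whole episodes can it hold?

678

181 min = 10860 s
Audio total: 96 + 160 = 256 kbps = 0.256 Mbps.
Total bitrate: 6.516 Mbps.
Per item: 6.516 Mbps × 10860 s = 70,764 Mb = 8,845 MB.
Capacity: 6 TB = 48,000,000 Mb; 678.31 items → 678 complete.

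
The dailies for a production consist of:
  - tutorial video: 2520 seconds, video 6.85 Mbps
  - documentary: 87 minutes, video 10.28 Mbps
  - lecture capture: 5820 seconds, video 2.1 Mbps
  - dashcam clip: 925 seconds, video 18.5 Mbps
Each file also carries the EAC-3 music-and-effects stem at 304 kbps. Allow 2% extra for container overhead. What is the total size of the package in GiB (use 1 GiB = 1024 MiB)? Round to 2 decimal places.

12.43 GiB

Audio: 304 kbps = 0.304 Mbps.
tutorial video: 7.154 Mbps × 2520 s × 1.02 = 18388.6 Mb
documentary: 10.584 Mbps × 5220 s × 1.02 = 56353.4 Mb
lecture capture: 2.404 Mbps × 5820 s × 1.02 = 14271.1 Mb
dashcam clip: 18.804 Mbps × 925 s × 1.02 = 17741.6 Mb
Total: 106754.8 Mb = 13344.3 MB.
= 12.43 GiB.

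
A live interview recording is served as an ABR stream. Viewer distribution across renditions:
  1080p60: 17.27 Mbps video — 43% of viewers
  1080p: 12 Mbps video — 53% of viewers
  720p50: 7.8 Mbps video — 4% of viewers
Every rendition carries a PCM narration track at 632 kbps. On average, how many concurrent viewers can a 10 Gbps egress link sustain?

Audio: 632 kbps = 0.632 Mbps.
Average per-viewer bitrate: 0.43×17.902 + 0.53×12.632 + 0.04×8.432 = 14.730 Mbps.
10 Gbps = 10,000 Mbps; 10,000 / 14.730 = 678.88 → 678.

678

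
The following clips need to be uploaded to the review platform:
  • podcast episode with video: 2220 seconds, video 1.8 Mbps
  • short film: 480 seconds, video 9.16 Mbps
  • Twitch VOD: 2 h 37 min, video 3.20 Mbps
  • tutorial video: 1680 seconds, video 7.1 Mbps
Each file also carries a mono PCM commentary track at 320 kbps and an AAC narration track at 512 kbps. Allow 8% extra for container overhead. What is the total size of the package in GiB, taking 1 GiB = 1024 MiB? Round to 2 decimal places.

7.79 GiB

Audio total: 320 + 512 = 832 kbps = 0.832 Mbps.
podcast episode with video: 2.632 Mbps × 2220 s × 1.08 = 6310.5 Mb
short film: 9.992 Mbps × 480 s × 1.08 = 5179.9 Mb
Twitch VOD: 4.032 Mbps × 9420 s × 1.08 = 41020.0 Mb
tutorial video: 7.932 Mbps × 1680 s × 1.08 = 14391.8 Mb
Total: 66902.1 Mb = 8362.8 MB.
= 7.788 GiB.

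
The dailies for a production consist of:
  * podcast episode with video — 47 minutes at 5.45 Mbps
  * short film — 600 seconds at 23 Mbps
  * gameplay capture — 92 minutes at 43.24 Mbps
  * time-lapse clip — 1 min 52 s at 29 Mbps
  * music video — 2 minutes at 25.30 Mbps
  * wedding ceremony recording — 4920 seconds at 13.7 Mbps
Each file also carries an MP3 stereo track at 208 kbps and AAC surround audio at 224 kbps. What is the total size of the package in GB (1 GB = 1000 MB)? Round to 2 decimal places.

Audio total: 208 + 224 = 432 kbps = 0.432 Mbps.
podcast episode with video: 5.882 Mbps × 2820 s = 16587.2 Mb
short film: 23.432 Mbps × 600 s = 14059.2 Mb
gameplay capture: 43.672 Mbps × 5520 s = 241069.4 Mb
time-lapse clip: 29.432 Mbps × 112 s = 3296.4 Mb
music video: 25.732 Mbps × 120 s = 3087.8 Mb
wedding ceremony recording: 14.132 Mbps × 4920 s = 69529.4 Mb
Total: 347629.5 Mb = 43453.7 MB.
= 43.45 GB.

43.45 GB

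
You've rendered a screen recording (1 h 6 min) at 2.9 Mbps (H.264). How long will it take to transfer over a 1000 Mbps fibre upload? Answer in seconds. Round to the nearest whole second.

11 seconds

1 h 6 min = 66 min = 3960 s
File: 2.900 Mbps × 3960 s = 11484.0 Mb.
At 1000 Mbps: 11484.0 / 1000 = 11.5 s ≈ 11.5 seconds.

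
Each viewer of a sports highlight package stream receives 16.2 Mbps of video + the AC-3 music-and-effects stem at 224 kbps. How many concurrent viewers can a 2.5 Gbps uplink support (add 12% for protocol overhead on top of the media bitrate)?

135

Audio: 224 kbps = 0.224 Mbps.
Per-viewer media rate: 16.424 Mbps.
On the wire with 12% overhead: 18.395 Mbps.
2.5 Gbps = 2,500 Mbps; 2,500 / 18.395 = 135.91 → 135 viewers.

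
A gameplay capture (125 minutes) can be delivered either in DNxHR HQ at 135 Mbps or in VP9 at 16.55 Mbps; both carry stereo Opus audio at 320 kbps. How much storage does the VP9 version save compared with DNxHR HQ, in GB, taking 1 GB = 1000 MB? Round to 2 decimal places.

125 min = 7500 s
Audio: 320 kbps = 0.320 Mbps.
DNxHR HQ: 135.320 Mbps × 7500 s = 1014900.0 Mb = 126.862 GB.
VP9: 16.870 Mbps × 7500 s = 126525.0 Mb = 15.816 GB.
Saving: 126.862 − 15.816 = 111.047 GB.

111.05 GB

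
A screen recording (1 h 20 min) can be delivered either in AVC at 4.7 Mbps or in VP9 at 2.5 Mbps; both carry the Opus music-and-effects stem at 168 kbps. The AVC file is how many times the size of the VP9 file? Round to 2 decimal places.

1.82

1 h 20 min = 80 min = 4800 s
Audio: 168 kbps = 0.168 Mbps.
AVC: 4.868 Mbps × 4800 s = 23366.4 Mb = 2.921 GB.
VP9: 2.668 Mbps × 4800 s = 12806.4 Mb = 1.601 GB.
Ratio: 2.921 / 1.601 = 1.825.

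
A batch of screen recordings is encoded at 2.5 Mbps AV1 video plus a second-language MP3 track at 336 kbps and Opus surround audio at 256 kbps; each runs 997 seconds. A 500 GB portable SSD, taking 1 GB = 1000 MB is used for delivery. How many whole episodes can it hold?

Audio total: 336 + 256 = 592 kbps = 0.592 Mbps.
Total bitrate: 3.092 Mbps.
Per item: 3.092 Mbps × 997 s = 3,083 Mb = 385.3 MB.
Capacity: 500 GB = 4,000,000 Mb; 1297.55 items → 1297 complete.

1297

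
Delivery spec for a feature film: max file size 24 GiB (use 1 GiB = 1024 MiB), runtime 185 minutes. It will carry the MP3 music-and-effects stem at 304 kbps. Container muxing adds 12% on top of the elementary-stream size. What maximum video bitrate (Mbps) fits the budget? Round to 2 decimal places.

Budget: 24 GiB = 206158.4 Mb.
Stream payload after overhead: 206158.4 / 1.12 = 184070.0 Mb.
185 min = 11100 s
Total bitrate budget: 184070.0 Mb / 11100 s = 16.583 Mbps.
Audio: 304 kbps = 0.304 Mbps.
Video: 16.583 − 0.304 = 16.279 Mbps.

16.28 Mbps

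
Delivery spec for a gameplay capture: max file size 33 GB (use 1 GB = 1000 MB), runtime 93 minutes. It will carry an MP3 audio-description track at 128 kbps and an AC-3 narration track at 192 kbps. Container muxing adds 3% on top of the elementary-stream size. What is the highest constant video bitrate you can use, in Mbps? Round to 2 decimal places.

Budget: 33 GB = 264000.0 Mb.
Stream payload after overhead: 264000.0 / 1.03 = 256310.7 Mb.
93 min = 5580 s
Total bitrate budget: 256310.7 Mb / 5580 s = 45.934 Mbps.
Audio total: 128 + 192 = 320 kbps = 0.320 Mbps.
Video: 45.934 − 0.320 = 45.614 Mbps.

45.61 Mbps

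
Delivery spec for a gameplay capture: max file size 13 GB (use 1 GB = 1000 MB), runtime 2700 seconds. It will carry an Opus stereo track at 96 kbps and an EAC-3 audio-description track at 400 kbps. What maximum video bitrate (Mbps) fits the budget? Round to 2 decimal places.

38.02 Mbps

Budget: 13 GB = 104000.0 Mb.
Total bitrate budget: 104000.0 Mb / 2700 s = 38.519 Mbps.
Audio total: 96 + 400 = 496 kbps = 0.496 Mbps.
Video: 38.519 − 0.496 = 38.023 Mbps.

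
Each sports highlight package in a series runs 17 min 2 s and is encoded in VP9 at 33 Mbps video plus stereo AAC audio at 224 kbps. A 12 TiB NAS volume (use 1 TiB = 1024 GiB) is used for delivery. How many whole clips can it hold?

17 min 2 s = 1022 s
Audio: 224 kbps = 0.224 Mbps.
Total bitrate: 33.224 Mbps.
Per item: 33.224 Mbps × 1022 s = 33,955 Mb = 4,244 MB.
Capacity: 12 TiB = 105,553,116 Mb; 3108.62 items → 3108 complete.

3108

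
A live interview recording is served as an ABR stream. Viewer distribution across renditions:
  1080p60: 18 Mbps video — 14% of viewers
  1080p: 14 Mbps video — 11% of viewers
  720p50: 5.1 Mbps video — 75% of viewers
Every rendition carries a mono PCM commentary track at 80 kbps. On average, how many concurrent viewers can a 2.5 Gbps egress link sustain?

Audio: 80 kbps = 0.080 Mbps.
Average per-viewer bitrate: 0.14×18.080 + 0.11×14.080 + 0.75×5.180 = 7.965 Mbps.
2.5 Gbps = 2,500 Mbps; 2,500 / 7.965 = 313.87 → 313.

313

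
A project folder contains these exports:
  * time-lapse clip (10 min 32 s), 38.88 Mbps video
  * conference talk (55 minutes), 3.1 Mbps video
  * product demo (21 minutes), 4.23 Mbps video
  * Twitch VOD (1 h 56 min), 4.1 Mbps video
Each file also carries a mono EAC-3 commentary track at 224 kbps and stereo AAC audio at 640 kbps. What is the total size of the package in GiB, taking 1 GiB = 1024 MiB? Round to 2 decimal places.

Audio total: 224 + 640 = 864 kbps = 0.864 Mbps.
time-lapse clip: 39.744 Mbps × 632 s = 25118.2 Mb
conference talk: 3.964 Mbps × 3300 s = 13081.2 Mb
product demo: 5.094 Mbps × 1260 s = 6418.4 Mb
Twitch VOD: 4.964 Mbps × 6960 s = 34549.4 Mb
Total: 79167.3 Mb = 9895.9 MB.
= 9.216 GiB.

9.22 GiB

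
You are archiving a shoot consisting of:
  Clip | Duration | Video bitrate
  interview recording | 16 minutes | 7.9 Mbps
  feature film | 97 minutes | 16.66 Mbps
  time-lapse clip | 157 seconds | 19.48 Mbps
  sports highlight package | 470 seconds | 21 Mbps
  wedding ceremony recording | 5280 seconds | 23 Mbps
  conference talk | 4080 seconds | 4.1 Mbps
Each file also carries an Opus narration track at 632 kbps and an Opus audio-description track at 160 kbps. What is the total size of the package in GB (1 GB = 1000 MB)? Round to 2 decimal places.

33.62 GB

Audio total: 632 + 160 = 792 kbps = 0.792 Mbps.
interview recording: 8.692 Mbps × 960 s = 8344.3 Mb
feature film: 17.452 Mbps × 5820 s = 101570.6 Mb
time-lapse clip: 20.272 Mbps × 157 s = 3182.7 Mb
sports highlight package: 21.792 Mbps × 470 s = 10242.2 Mb
wedding ceremony recording: 23.792 Mbps × 5280 s = 125621.8 Mb
conference talk: 4.892 Mbps × 4080 s = 19959.4 Mb
Total: 268921.0 Mb = 33615.1 MB.
= 33.62 GB.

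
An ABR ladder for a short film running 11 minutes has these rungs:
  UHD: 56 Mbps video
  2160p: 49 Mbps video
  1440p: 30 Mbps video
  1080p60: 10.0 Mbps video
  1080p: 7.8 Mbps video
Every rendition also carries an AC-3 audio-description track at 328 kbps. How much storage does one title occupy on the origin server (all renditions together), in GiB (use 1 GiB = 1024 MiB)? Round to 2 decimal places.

11 min = 660 s
Audio: 328 kbps = 0.328 Mbps.
Sum of rendition bitrates: (56+0.328) + (49+0.328) + (30+0.328) + (10.0+0.328) + (7.8+0.328) = 154.440 Mbps.
× 660 s = 101,930 Mb = 12,741 MB = 11.87 GiB.

11.87 GiB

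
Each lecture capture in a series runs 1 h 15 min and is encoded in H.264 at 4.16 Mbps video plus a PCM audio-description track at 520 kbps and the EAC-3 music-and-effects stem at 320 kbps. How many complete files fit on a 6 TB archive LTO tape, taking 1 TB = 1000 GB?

1 h 15 min = 75 min = 4500 s
Audio total: 520 + 320 = 840 kbps = 0.840 Mbps.
Total bitrate: 5.000 Mbps.
Per item: 5.000 Mbps × 4500 s = 22,500 Mb = 2,812 MB.
Capacity: 6 TB = 48,000,000 Mb; 2133.33 items → 2133 complete.

2133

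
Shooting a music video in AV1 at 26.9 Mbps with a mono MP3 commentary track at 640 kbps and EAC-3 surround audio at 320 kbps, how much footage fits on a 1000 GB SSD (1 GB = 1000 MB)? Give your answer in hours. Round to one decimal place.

79.8 hours

Audio total: 640 + 320 = 960 kbps = 0.960 Mbps.
Total bitrate: 26.9 + 0.960 = 27.860 Mbps.
Capacity: 1000 GB = 8,000,000 Mb.
Recording time: 8,000,000 / 27.860 = 287,150 s ≈ 79.8 hours.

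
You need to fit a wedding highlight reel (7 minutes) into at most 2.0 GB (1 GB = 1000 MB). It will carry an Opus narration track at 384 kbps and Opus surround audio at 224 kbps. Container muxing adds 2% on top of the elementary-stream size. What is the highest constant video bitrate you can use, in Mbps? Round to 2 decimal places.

36.74 Mbps

Budget: 2.0 GB = 16000.0 Mb.
Stream payload after overhead: 16000.0 / 1.02 = 15686.3 Mb.
7 min = 420 s
Total bitrate budget: 15686.3 Mb / 420 s = 37.348 Mbps.
Audio total: 384 + 224 = 608 kbps = 0.608 Mbps.
Video: 37.348 − 0.608 = 36.740 Mbps.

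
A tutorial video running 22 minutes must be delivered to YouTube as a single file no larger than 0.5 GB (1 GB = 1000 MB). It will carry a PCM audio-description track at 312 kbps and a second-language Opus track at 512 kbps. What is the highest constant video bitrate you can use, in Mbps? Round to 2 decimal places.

2.21 Mbps

Budget: 0.5 GB = 4000.0 Mb.
22 min = 1320 s
Total bitrate budget: 4000.0 Mb / 1320 s = 3.030 Mbps.
Audio total: 312 + 512 = 824 kbps = 0.824 Mbps.
Video: 3.030 − 0.824 = 2.206 Mbps.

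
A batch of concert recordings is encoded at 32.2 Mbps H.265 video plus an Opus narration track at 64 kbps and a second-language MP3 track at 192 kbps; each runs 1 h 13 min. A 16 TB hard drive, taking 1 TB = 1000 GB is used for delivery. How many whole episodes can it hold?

900

1 h 13 min = 73 min = 4380 s
Audio total: 64 + 192 = 256 kbps = 0.256 Mbps.
Total bitrate: 32.456 Mbps.
Per item: 32.456 Mbps × 4380 s = 142,157 Mb = 17,770 MB.
Capacity: 16 TB = 128,000,000 Mb; 900.41 items → 900 complete.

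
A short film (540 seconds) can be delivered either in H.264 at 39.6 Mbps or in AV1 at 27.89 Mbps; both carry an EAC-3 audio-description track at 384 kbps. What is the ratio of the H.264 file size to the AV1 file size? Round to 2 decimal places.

Audio: 384 kbps = 0.384 Mbps.
H.264: 39.984 Mbps × 540 s = 21591.4 Mb = 2.514 GiB.
AV1: 28.274 Mbps × 540 s = 15268.0 Mb = 1.777 GiB.
Ratio: 2.514 / 1.777 = 1.414.

1.41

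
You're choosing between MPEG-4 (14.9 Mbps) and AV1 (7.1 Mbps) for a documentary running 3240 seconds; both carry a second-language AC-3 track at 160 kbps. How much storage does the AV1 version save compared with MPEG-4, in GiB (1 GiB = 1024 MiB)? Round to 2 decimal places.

Audio: 160 kbps = 0.160 Mbps.
MPEG-4: 15.060 Mbps × 3240 s = 48794.4 Mb = 5.680 GiB.
AV1: 7.260 Mbps × 3240 s = 23522.4 Mb = 2.738 GiB.
Saving: 5.680 − 2.738 = 2.942 GiB.

2.94 GiB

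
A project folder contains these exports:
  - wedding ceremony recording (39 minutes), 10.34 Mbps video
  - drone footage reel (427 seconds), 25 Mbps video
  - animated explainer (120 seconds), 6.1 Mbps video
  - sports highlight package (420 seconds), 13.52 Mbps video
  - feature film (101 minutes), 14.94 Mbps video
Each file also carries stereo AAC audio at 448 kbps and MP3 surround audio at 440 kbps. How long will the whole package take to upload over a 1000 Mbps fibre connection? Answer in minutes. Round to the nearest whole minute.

2 minutes

Audio total: 448 + 440 = 888 kbps = 0.888 Mbps.
wedding ceremony recording: 11.228 Mbps × 2340 s = 26273.5 Mb
drone footage reel: 25.888 Mbps × 427 s = 11054.2 Mb
animated explainer: 6.988 Mbps × 120 s = 838.6 Mb
sports highlight package: 14.408 Mbps × 420 s = 6051.4 Mb
feature film: 15.828 Mbps × 6060 s = 95917.7 Mb
Total: 140135.3 Mb = 17516.9 MB.
At 1000 Mbps: 140135.3 / 1000 = 140 s ≈ 2.34 minutes.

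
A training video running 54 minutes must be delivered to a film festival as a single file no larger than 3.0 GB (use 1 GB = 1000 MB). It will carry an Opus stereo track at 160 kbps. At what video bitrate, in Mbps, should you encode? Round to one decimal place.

7.2 Mbps

Budget: 3.0 GB = 24000.0 Mb.
54 min = 3240 s
Total bitrate budget: 24000.0 Mb / 3240 s = 7.407 Mbps.
Audio: 160 kbps = 0.160 Mbps.
Video: 7.407 − 0.160 = 7.247 Mbps.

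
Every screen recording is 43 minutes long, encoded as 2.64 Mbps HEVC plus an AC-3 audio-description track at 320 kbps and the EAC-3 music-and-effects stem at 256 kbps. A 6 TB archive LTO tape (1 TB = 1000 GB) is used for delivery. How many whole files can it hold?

43 min = 2580 s
Audio total: 320 + 256 = 576 kbps = 0.576 Mbps.
Total bitrate: 3.216 Mbps.
Per item: 3.216 Mbps × 2580 s = 8,297 Mb = 1,037 MB.
Capacity: 6 TB = 48,000,000 Mb; 5785.03 items → 5785 complete.

5785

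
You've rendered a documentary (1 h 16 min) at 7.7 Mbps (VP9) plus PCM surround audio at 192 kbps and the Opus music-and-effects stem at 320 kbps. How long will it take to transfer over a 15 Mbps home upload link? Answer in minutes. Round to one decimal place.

1 h 16 min = 76 min = 4560 s
Audio total: 192 + 320 = 512 kbps = 0.512 Mbps.
Total bitrate: 8.212 Mbps.
File: 8.212 Mbps × 4560 s = 37446.7 Mb.
At 15 Mbps: 37446.7 / 15 = 2496.4 s ≈ 41.6 minutes.

41.6 minutes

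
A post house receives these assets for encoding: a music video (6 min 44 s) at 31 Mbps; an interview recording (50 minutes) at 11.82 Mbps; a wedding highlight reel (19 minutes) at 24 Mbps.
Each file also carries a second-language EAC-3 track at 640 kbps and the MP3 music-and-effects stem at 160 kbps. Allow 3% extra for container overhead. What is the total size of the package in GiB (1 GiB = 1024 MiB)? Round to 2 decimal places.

9.47 GiB

Audio total: 640 + 160 = 800 kbps = 0.800 Mbps.
music video: 31.800 Mbps × 404 s × 1.03 = 13232.6 Mb
interview recording: 12.620 Mbps × 3000 s × 1.03 = 38995.8 Mb
wedding highlight reel: 24.800 Mbps × 1140 s × 1.03 = 29120.2 Mb
Total: 81348.6 Mb = 10168.6 MB.
= 9.470 GiB.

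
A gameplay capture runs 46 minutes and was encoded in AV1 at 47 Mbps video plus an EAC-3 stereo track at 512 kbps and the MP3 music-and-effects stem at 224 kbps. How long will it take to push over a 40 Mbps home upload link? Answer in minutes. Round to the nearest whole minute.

55 minutes

46 min = 2760 s
Audio total: 512 + 224 = 736 kbps = 0.736 Mbps.
Total bitrate: 47.736 Mbps.
File: 47.736 Mbps × 2760 s = 131751.4 Mb.
At 40 Mbps: 131751.4 / 40 = 3293.8 s ≈ 54.9 minutes.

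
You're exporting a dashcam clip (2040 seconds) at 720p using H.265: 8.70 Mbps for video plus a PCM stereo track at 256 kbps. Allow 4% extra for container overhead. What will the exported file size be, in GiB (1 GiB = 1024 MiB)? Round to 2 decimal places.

Audio: 256 kbps = 0.256 Mbps.
Total bitrate: 8.70 + 0.256 = 8.956 Mbps.
Stream data: 8.956 Mbps × 2040 s = 18270.2 Mb.
With 4% container overhead: ×1.04.
19,001 Mb = 2,375,131,200 bytes ÷ 1,073,741,824 = 2.212 GiB.

2.21 GiB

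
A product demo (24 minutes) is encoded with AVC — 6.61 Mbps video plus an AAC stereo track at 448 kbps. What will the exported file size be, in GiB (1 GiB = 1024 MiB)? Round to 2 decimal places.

24 min = 1440 s
Audio: 448 kbps = 0.448 Mbps.
Total bitrate: 6.61 + 0.448 = 7.058 Mbps.
Stream data: 7.058 Mbps × 1440 s = 10163.5 Mb.
10,164 Mb = 1,270,440,000 bytes ÷ 1,073,741,824 = 1.183 GiB.

1.18 GiB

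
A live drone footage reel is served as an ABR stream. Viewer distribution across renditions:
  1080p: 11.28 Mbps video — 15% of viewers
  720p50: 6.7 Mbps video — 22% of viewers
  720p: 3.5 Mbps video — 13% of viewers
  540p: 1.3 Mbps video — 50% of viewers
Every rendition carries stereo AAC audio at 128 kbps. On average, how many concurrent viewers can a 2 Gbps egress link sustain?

Audio: 128 kbps = 0.128 Mbps.
Average per-viewer bitrate: 0.15×11.408 + 0.22×6.828 + 0.13×3.628 + 0.50×1.428 = 4.399 Mbps.
2 Gbps = 2,000 Mbps; 2,000 / 4.399 = 454.65 → 454.

454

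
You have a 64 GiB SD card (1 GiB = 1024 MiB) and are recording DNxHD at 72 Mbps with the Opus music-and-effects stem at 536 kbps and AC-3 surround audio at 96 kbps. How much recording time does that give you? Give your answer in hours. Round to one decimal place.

Audio total: 536 + 96 = 632 kbps = 0.632 Mbps.
Total bitrate: 72 + 0.632 = 72.632 Mbps.
Capacity: 64 GiB = 549,756 Mb.
Recording time: 549,756 / 72.632 = 7,569 s ≈ 2.10 hours.

2.1 hours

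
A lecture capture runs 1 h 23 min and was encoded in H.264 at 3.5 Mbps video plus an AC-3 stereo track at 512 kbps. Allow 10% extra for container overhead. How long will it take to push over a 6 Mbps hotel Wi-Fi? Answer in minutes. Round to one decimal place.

1 h 23 min = 83 min = 4980 s
Audio: 512 kbps = 0.512 Mbps.
Total bitrate: 4.012 Mbps.
File: 4.012 Mbps × 4980 s = 19979.8 Mb.
With 10% container overhead: ×1.10. → 21977.7 Mb.
At 6 Mbps: 21977.7 / 6 = 3663.0 s ≈ 61 minutes.

61.0 minutes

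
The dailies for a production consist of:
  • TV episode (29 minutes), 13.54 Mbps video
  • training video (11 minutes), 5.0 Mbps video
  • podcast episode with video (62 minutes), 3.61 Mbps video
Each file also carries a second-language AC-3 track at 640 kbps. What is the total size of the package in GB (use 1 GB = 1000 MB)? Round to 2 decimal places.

5.53 GB

Audio: 640 kbps = 0.640 Mbps.
TV episode: 14.180 Mbps × 1740 s = 24673.2 Mb
training video: 5.640 Mbps × 660 s = 3722.4 Mb
podcast episode with video: 4.250 Mbps × 3720 s = 15810.0 Mb
Total: 44205.6 Mb = 5525.7 MB.
= 5.526 GB.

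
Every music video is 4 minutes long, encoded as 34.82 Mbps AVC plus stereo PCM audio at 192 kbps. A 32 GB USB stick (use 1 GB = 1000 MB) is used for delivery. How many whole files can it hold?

30

4 min = 240 s
Audio: 192 kbps = 0.192 Mbps.
Total bitrate: 35.012 Mbps.
Per item: 35.012 Mbps × 240 s = 8,403 Mb = 1,050 MB.
Capacity: 32 GB = 256,000 Mb; 30.47 items → 30 complete.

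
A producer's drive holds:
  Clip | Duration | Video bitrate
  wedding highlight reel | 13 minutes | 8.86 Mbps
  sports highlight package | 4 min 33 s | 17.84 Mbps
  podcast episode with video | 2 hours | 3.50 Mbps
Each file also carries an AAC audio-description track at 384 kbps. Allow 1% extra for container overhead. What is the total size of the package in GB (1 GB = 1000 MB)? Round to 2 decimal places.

Audio: 384 kbps = 0.384 Mbps.
wedding highlight reel: 9.244 Mbps × 780 s × 1.01 = 7282.4 Mb
sports highlight package: 18.224 Mbps × 273 s × 1.01 = 5024.9 Mb
podcast episode with video: 3.884 Mbps × 7200 s × 1.01 = 28244.4 Mb
Total: 40551.8 Mb = 5069.0 MB.
= 5.069 GB.

5.07 GB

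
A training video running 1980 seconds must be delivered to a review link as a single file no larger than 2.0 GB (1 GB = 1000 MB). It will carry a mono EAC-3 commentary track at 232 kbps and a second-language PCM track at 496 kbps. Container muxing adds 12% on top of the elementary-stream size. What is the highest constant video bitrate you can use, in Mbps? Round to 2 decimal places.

6.49 Mbps

Budget: 2.0 GB = 16000.0 Mb.
Stream payload after overhead: 16000.0 / 1.12 = 14285.7 Mb.
Total bitrate budget: 14285.7 Mb / 1980 s = 7.215 Mbps.
Audio total: 232 + 496 = 728 kbps = 0.728 Mbps.
Video: 7.215 − 0.728 = 6.487 Mbps.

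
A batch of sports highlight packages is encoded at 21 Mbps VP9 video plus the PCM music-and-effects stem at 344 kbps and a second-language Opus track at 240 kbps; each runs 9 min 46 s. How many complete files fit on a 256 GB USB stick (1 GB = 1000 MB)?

9 min 46 s = 586 s
Audio total: 344 + 240 = 584 kbps = 0.584 Mbps.
Total bitrate: 21.584 Mbps.
Per item: 21.584 Mbps × 586 s = 12,648 Mb = 1,581 MB.
Capacity: 256 GB = 2,048,000 Mb; 161.92 items → 161 complete.

161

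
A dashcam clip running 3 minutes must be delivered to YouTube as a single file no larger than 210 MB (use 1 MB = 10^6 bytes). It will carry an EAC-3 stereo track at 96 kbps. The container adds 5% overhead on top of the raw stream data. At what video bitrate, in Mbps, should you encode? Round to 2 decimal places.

Budget: 210 MB = 1680.0 Mb.
Stream payload after overhead: 1680.0 / 1.05 = 1600.0 Mb.
3 min = 180 s
Total bitrate budget: 1600.0 Mb / 180 s = 8.889 Mbps.
Audio: 96 kbps = 0.096 Mbps.
Video: 8.889 − 0.096 = 8.793 Mbps.

8.79 Mbps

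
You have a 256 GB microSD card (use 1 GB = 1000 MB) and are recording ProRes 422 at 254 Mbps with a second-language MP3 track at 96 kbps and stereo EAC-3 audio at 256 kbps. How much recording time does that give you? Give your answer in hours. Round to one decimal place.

2.2 hours

Audio total: 96 + 256 = 352 kbps = 0.352 Mbps.
Total bitrate: 254 + 0.352 = 254.352 Mbps.
Capacity: 256 GB = 2,048,000 Mb.
Recording time: 2,048,000 / 254.352 = 8,052 s ≈ 2.24 hours.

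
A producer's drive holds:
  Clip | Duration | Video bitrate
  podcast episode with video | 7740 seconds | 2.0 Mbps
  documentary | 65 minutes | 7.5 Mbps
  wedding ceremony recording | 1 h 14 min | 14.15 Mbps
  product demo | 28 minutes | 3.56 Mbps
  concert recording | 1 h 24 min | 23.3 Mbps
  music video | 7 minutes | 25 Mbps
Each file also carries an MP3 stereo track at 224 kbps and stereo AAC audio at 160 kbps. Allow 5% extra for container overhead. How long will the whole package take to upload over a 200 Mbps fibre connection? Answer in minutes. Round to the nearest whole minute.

Audio total: 224 + 160 = 384 kbps = 0.384 Mbps.
podcast episode with video: 2.384 Mbps × 7740 s × 1.05 = 19374.8 Mb
documentary: 7.884 Mbps × 3900 s × 1.05 = 32285.0 Mb
wedding ceremony recording: 14.534 Mbps × 4440 s × 1.05 = 67757.5 Mb
product demo: 3.944 Mbps × 1680 s × 1.05 = 6957.2 Mb
concert recording: 23.684 Mbps × 5040 s × 1.05 = 125335.7 Mb
music video: 25.384 Mbps × 420 s × 1.05 = 11194.3 Mb
Total: 262904.5 Mb = 32863.1 MB.
At 200 Mbps: 262904.5 / 200 = 1315 s ≈ 21.9 minutes.

22 minutes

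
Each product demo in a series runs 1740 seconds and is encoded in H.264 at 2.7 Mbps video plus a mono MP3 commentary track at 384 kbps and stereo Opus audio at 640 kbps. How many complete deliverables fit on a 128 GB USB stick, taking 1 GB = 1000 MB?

Audio total: 384 + 640 = 1024 kbps = 1.024 Mbps.
Total bitrate: 3.724 Mbps.
Per item: 3.724 Mbps × 1740 s = 6,480 Mb = 810.0 MB.
Capacity: 128 GB = 1,024,000 Mb; 158.03 items → 158 complete.

158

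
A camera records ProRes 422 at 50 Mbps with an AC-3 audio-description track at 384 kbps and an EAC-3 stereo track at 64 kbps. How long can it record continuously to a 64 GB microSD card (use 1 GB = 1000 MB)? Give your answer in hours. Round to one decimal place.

Audio total: 384 + 64 = 448 kbps = 0.448 Mbps.
Total bitrate: 50 + 0.448 = 50.448 Mbps.
Capacity: 64 GB = 512,000 Mb.
Recording time: 512,000 / 50.448 = 10,149 s ≈ 2.82 hours.

2.8 hours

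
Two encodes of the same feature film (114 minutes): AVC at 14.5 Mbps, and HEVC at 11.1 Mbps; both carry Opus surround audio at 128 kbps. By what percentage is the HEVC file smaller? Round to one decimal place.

114 min = 6840 s
Audio: 128 kbps = 0.128 Mbps.
AVC: 14.628 Mbps × 6840 s = 100055.5 Mb = 11.648 GiB.
HEVC: 11.228 Mbps × 6840 s = 76799.5 Mb = 8.941 GiB.
Reduction: (1 − 8.941/11.648) × 100 = 23.24%.

23.2%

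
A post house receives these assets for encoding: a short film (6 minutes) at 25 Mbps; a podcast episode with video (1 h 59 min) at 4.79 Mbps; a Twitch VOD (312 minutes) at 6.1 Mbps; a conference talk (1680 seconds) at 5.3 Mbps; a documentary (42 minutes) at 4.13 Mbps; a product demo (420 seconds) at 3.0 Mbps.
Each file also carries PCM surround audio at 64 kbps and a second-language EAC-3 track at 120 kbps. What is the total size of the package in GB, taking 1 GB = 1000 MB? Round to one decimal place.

23.0 GB

Audio total: 64 + 120 = 184 kbps = 0.184 Mbps.
short film: 25.184 Mbps × 360 s = 9066.2 Mb
podcast episode with video: 4.974 Mbps × 7140 s = 35514.4 Mb
Twitch VOD: 6.284 Mbps × 18720 s = 117636.5 Mb
conference talk: 5.484 Mbps × 1680 s = 9213.1 Mb
documentary: 4.314 Mbps × 2520 s = 10871.3 Mb
product demo: 3.184 Mbps × 420 s = 1337.3 Mb
Total: 183638.8 Mb = 22954.8 MB.
= 22.95 GB.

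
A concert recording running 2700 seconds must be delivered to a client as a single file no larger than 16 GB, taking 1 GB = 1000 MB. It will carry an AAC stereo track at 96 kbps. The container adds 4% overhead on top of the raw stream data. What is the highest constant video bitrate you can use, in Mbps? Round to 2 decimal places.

Budget: 16 GB = 128000.0 Mb.
Stream payload after overhead: 128000.0 / 1.04 = 123076.9 Mb.
Total bitrate budget: 123076.9 Mb / 2700 s = 45.584 Mbps.
Audio: 96 kbps = 0.096 Mbps.
Video: 45.584 − 0.096 = 45.488 Mbps.

45.49 Mbps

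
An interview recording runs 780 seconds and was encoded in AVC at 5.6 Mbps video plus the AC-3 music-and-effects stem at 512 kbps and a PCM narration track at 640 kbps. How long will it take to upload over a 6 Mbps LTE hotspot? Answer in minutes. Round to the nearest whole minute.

15 minutes

Audio total: 512 + 640 = 1152 kbps = 1.152 Mbps.
Total bitrate: 6.752 Mbps.
File: 6.752 Mbps × 780 s = 5266.6 Mb.
At 6 Mbps: 5266.6 / 6 = 877.8 s ≈ 14.6 minutes.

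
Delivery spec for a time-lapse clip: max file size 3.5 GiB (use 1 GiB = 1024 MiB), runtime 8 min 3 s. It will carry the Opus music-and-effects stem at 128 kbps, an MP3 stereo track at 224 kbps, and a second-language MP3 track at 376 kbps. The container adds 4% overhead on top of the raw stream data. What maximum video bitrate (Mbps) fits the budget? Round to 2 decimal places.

Budget: 3.5 GiB = 30064.8 Mb.
Stream payload after overhead: 30064.8 / 1.04 = 28908.4 Mb.
8 min 3 s = 483 s
Total bitrate budget: 28908.4 Mb / 483 s = 59.852 Mbps.
Audio total: 128 + 224 + 376 = 728 kbps = 0.728 Mbps.
Video: 59.852 − 0.728 = 59.124 Mbps.

59.12 Mbps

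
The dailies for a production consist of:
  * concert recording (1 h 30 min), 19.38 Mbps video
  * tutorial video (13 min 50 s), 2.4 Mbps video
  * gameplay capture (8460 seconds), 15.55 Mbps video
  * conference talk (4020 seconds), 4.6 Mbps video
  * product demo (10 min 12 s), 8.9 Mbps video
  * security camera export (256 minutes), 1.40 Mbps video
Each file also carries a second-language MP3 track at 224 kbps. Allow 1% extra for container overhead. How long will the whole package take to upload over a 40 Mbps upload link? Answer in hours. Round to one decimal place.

Audio: 224 kbps = 0.224 Mbps.
concert recording: 19.604 Mbps × 5400 s × 1.01 = 106920.2 Mb
tutorial video: 2.624 Mbps × 830 s × 1.01 = 2199.7 Mb
gameplay capture: 15.774 Mbps × 8460 s × 1.01 = 134782.5 Mb
conference talk: 4.824 Mbps × 4020 s × 1.01 = 19586.4 Mb
product demo: 9.124 Mbps × 612 s × 1.01 = 5639.7 Mb
security camera export: 1.624 Mbps × 15360 s × 1.01 = 25194.1 Mb
Total: 294322.7 Mb = 36790.3 MB.
At 40 Mbps: 294322.7 / 40 = 7358 s ≈ 2.04 hours.

2.0 hours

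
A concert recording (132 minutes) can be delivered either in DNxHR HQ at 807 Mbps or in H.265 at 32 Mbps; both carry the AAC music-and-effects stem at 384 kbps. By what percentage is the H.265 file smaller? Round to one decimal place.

132 min = 7920 s
Audio: 384 kbps = 0.384 Mbps.
DNxHR HQ: 807.384 Mbps × 7920 s = 6394481.3 Mb = 799.310 GB.
H.265: 32.384 Mbps × 7920 s = 256481.3 Mb = 32.060 GB.
Reduction: (1 − 32.060/799.310) × 100 = 95.99%.

96.0%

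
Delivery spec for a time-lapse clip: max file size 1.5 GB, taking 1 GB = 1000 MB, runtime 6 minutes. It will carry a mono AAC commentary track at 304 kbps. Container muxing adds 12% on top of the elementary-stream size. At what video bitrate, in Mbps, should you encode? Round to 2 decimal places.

29.46 Mbps

Budget: 1.5 GB = 12000.0 Mb.
Stream payload after overhead: 12000.0 / 1.12 = 10714.3 Mb.
6 min = 360 s
Total bitrate budget: 10714.3 Mb / 360 s = 29.762 Mbps.
Audio: 304 kbps = 0.304 Mbps.
Video: 29.762 − 0.304 = 29.458 Mbps.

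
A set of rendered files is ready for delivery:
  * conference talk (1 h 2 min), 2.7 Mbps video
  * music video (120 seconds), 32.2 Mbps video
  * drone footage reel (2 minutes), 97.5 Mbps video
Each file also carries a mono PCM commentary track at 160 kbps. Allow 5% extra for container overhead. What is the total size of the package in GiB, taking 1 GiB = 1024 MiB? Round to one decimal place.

Audio: 160 kbps = 0.160 Mbps.
conference talk: 2.860 Mbps × 3720 s × 1.05 = 11171.2 Mb
music video: 32.360 Mbps × 120 s × 1.05 = 4077.4 Mb
drone footage reel: 97.660 Mbps × 120 s × 1.05 = 12305.2 Mb
Total: 27553.7 Mb = 3444.2 MB.
= 3.208 GiB.

3.2 GiB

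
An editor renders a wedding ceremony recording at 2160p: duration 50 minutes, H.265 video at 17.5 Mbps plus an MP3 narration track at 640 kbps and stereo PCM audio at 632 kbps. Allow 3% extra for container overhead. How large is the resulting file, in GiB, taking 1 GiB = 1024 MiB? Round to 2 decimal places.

6.75 GiB

50 min = 3000 s
Audio total: 640 + 632 = 1272 kbps = 1.272 Mbps.
Total bitrate: 17.5 + 1.272 = 18.772 Mbps.
Stream data: 18.772 Mbps × 3000 s = 56316.0 Mb.
With 3% container overhead: ×1.03.
58,005 Mb = 7,250,685,000 bytes ÷ 1,073,741,824 = 6.753 GiB.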